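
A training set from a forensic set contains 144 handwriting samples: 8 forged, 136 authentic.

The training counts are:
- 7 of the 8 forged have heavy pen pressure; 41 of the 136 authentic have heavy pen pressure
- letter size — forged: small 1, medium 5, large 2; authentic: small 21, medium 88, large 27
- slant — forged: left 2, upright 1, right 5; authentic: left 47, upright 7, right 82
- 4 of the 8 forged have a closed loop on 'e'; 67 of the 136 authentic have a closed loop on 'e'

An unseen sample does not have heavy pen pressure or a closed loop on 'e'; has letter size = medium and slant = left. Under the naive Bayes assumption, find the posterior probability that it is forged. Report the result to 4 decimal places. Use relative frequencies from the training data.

0.0072

forged: (8/144) × (1/8) × (5/8) × (2/8) × (4/8) ≈ 0.000542535
authentic: (136/144) × (95/136) × (88/136) × (47/136) × (69/136) ≈ 0.0748469
P(forged | x) = 0.000542535 / 0.075389435 ≈ 0.0072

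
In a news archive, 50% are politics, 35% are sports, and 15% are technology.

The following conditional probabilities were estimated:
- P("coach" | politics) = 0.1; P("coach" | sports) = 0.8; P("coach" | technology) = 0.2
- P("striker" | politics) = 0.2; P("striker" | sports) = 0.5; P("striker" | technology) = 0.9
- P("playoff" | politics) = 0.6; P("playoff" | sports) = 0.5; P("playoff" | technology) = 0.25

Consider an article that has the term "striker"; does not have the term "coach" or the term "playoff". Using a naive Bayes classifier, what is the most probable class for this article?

technology

politics: 0.5 × (1−0.1) × 0.2 × (1−0.6) = 0.036
sports: 0.35 × (1−0.8) × 0.5 × (1−0.5) = 0.0175
technology: 0.15 × (1−0.2) × 0.9 × (1−0.25) = 0.081
Highest score → technology.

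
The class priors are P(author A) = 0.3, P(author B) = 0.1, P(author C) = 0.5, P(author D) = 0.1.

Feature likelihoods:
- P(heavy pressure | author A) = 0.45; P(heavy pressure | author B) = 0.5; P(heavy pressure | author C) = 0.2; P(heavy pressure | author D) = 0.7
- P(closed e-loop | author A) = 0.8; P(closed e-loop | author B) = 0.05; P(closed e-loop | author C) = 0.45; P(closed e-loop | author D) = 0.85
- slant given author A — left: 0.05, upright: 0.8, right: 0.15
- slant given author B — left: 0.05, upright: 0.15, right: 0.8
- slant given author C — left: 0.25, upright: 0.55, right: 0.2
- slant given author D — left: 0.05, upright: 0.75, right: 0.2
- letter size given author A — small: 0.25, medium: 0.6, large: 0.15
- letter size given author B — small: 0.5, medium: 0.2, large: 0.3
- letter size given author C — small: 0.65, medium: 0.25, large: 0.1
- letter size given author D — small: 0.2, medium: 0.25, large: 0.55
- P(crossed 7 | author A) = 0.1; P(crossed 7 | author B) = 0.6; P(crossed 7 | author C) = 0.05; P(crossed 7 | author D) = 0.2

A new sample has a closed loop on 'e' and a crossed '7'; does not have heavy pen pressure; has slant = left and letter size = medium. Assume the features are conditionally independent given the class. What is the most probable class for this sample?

author A: 0.3 × (1−0.45) × 0.8 × 0.05 × 0.6 × 0.1 = 0.000396
author B: 0.1 × (1−0.5) × 0.05 × 0.05 × 0.2 × 0.6 = 0.000015
author C: 0.5 × (1−0.2) × 0.45 × 0.25 × 0.25 × 0.05 = 0.0005625
author D: 0.1 × (1−0.7) × 0.85 × 0.05 × 0.25 × 0.2 = 0.00006375
Highest score → author C.

author C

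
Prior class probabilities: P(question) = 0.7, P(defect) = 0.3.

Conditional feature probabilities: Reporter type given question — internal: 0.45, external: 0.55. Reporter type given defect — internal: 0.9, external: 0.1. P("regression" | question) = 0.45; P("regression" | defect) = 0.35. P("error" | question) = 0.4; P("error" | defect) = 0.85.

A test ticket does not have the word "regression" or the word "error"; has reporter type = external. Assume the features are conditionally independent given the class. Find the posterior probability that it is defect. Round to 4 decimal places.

0.0225

question: 0.7 × 0.55 × (1−0.45) × (1−0.4) = 0.12705
defect: 0.3 × 0.1 × (1−0.35) × (1−0.85) = 0.002925
P(defect | x) = 0.002925 / 0.129975 ≈ 0.0225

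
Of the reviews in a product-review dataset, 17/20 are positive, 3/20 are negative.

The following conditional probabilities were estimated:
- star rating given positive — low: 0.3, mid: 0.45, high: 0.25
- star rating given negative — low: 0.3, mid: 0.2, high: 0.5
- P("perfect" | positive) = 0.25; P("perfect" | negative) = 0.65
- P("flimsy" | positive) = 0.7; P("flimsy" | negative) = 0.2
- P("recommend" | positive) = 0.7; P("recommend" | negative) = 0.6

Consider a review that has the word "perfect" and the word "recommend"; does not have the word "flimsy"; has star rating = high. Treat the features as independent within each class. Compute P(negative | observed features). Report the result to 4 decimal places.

positive: 0.85 × 0.25 × 0.25 × (1−0.7) × 0.7 = 0.01115625
negative: 0.15 × 0.5 × 0.65 × (1−0.2) × 0.6 = 0.0234
P(negative | x) = 0.0234 / 0.03455625 ≈ 0.6772

0.6772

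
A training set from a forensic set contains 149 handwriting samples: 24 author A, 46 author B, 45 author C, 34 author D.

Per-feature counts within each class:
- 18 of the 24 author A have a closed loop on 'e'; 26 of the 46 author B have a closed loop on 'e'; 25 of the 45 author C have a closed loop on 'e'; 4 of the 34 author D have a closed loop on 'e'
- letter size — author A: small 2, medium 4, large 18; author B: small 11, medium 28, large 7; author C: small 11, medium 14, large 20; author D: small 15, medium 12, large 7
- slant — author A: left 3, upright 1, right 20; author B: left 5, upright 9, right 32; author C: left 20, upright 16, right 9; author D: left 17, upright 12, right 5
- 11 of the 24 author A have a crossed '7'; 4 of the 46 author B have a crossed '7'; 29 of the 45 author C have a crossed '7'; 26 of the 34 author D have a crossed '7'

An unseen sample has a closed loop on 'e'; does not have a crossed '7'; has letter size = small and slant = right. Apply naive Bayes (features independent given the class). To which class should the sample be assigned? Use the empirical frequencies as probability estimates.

author B

author A: (24/149) × (18/24) × (2/24) × (20/24) × (13/24) ≈ 0.00454418
author B: (46/149) × (26/46) × (11/46) × (32/46) × (42/46) ≈ 0.0265036
author C: (45/149) × (25/45) × (11/45) × (9/45) × (16/45) ≈ 0.00291656
author D: (34/149) × (4/34) × (15/34) × (5/34) × (8/34) ≈ 0.000409815
Highest score → author B.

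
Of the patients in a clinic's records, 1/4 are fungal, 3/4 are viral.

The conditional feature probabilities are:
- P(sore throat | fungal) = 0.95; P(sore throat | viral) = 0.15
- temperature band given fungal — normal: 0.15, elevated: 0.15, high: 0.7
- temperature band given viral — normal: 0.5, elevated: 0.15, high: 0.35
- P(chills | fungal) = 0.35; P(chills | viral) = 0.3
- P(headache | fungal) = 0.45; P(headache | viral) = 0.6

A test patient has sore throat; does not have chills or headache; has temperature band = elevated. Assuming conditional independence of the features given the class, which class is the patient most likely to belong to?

fungal

fungal: 0.25 × 0.95 × 0.15 × (1−0.35) × (1−0.45) = 0.0127359375
viral: 0.75 × 0.15 × 0.15 × (1−0.3) × (1−0.6) = 0.004725
Highest score → fungal.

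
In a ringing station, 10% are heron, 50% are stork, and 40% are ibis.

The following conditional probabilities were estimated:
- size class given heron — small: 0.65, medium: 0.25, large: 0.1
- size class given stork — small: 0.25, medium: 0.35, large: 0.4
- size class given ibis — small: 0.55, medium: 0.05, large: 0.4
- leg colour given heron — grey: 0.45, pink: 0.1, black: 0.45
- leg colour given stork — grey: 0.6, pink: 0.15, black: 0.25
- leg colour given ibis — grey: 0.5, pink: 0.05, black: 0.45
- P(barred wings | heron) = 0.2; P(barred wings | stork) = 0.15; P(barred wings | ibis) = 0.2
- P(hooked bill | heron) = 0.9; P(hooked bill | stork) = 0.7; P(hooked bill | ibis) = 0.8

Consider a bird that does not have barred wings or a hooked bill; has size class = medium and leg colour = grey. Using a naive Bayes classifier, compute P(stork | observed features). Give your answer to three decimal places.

0.915

heron: 0.1 × 0.25 × 0.45 × (1−0.2) × (1−0.9) = 0.0009
stork: 0.5 × 0.35 × 0.6 × (1−0.15) × (1−0.7) = 0.026775
ibis: 0.4 × 0.05 × 0.5 × (1−0.2) × (1−0.8) = 0.0016
P(stork | x) = 0.026775 / 0.029275 ≈ 0.915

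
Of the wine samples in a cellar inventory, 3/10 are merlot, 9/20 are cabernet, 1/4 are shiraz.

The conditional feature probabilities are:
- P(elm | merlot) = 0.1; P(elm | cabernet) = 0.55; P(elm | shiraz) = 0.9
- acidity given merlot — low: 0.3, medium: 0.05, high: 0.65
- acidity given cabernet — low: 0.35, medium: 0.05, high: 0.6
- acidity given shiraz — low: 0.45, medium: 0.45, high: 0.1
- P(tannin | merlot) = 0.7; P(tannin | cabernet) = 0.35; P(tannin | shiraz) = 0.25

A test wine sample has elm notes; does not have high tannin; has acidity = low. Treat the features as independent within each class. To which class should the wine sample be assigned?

merlot: 0.3 × 0.1 × 0.3 × (1−0.7) = 0.0027
cabernet: 0.45 × 0.55 × 0.35 × (1−0.35) = 0.05630625
shiraz: 0.25 × 0.9 × 0.45 × (1−0.25) = 0.0759375
Highest score → shiraz.

shiraz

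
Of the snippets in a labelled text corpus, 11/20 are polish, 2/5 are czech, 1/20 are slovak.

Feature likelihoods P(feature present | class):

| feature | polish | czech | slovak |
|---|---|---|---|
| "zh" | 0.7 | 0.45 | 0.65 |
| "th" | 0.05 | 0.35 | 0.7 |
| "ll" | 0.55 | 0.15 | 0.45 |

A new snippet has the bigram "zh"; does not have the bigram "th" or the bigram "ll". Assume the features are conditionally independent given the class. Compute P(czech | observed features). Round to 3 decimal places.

0.369

polish: 0.55 × 0.7 × (1−0.05) × (1−0.55) = 0.1645875
czech: 0.4 × 0.45 × (1−0.35) × (1−0.15) = 0.09945
slovak: 0.05 × 0.65 × (1−0.7) × (1−0.45) = 0.0053625
P(czech | x) = 0.09945 / 0.2694 ≈ 0.369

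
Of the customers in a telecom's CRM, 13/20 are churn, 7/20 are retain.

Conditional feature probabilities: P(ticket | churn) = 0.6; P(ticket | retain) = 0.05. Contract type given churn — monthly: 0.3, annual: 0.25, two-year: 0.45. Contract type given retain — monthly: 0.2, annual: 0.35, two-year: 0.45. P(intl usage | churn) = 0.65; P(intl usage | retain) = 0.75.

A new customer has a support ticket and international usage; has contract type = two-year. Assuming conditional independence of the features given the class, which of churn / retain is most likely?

churn: 0.65 × 0.6 × 0.45 × 0.65 = 0.114075
retain: 0.35 × 0.05 × 0.45 × 0.75 = 0.00590625
Highest score → churn.

churn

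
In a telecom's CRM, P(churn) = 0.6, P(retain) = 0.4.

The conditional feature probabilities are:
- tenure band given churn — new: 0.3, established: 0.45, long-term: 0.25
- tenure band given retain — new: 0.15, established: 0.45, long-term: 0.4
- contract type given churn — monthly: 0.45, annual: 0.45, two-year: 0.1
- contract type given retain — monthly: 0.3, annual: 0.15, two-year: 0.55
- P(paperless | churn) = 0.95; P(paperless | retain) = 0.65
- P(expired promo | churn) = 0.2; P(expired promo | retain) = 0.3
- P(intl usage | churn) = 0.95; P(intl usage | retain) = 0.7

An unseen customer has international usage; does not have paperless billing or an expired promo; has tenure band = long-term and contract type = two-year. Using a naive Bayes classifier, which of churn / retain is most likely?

retain

churn: 0.6 × 0.25 × 0.1 × (1−0.95) × (1−0.2) × 0.95 = 0.00057
retain: 0.4 × 0.4 × 0.55 × (1−0.65) × (1−0.3) × 0.7 = 0.015092
Highest score → retain.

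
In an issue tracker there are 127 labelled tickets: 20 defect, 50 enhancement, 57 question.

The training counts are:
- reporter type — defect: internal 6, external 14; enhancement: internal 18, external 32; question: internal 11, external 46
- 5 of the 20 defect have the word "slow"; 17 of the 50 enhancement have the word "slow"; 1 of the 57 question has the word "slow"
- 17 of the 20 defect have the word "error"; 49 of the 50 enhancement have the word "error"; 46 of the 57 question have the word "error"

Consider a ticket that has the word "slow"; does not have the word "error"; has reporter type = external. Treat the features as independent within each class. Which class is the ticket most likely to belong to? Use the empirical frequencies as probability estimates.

defect: (20/127) × (14/20) × (5/20) × (3/20) ≈ 0.00413386
enhancement: (50/127) × (32/50) × (17/50) × (1/50) ≈ 0.00171339
question: (57/127) × (46/57) × (1/57) × (11/57) ≈ 0.0012263
Highest score → defect.

defect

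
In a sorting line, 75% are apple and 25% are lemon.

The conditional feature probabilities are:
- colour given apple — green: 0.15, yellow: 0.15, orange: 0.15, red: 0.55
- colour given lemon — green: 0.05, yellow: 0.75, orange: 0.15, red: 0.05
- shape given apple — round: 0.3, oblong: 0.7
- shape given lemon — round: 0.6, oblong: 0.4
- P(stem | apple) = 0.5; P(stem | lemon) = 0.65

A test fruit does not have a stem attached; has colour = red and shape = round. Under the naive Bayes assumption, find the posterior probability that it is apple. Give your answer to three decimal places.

0.959

apple: 0.75 × 0.55 × 0.3 × (1−0.5) = 0.061875
lemon: 0.25 × 0.05 × 0.6 × (1−0.65) = 0.002625
P(apple | x) = 0.061875 / 0.0645 ≈ 0.959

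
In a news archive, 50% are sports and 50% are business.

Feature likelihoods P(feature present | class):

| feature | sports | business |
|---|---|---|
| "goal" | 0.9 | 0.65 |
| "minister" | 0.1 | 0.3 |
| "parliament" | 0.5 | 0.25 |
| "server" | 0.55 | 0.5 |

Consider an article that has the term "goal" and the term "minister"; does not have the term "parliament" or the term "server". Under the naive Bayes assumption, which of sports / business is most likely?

business

sports: 0.5 × 0.9 × 0.1 × (1−0.5) × (1−0.55) = 0.010125
business: 0.5 × 0.65 × 0.3 × (1−0.25) × (1−0.5) = 0.0365625
Highest score → business.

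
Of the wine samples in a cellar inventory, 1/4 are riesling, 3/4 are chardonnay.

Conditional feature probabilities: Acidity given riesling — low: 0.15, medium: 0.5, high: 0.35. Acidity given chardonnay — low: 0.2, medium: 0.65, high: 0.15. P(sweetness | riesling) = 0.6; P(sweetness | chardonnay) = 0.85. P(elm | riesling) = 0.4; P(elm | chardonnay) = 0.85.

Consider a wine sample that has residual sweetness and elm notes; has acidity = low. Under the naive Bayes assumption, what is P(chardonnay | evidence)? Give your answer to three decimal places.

riesling: 0.25 × 0.15 × 0.6 × 0.4 = 0.009
chardonnay: 0.75 × 0.2 × 0.85 × 0.85 = 0.108375
P(chardonnay | x) = 0.108375 / 0.117375 ≈ 0.923

0.923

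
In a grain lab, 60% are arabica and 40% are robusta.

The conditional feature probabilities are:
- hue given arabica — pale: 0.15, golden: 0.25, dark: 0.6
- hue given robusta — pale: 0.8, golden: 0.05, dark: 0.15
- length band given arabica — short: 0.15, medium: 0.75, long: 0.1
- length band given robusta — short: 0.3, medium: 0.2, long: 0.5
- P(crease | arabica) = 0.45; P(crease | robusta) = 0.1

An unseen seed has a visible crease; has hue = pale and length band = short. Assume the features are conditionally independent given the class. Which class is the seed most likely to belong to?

arabica: 0.6 × 0.15 × 0.15 × 0.45 = 0.006075
robusta: 0.4 × 0.8 × 0.3 × 0.1 = 0.0096
Highest score → robusta.

robusta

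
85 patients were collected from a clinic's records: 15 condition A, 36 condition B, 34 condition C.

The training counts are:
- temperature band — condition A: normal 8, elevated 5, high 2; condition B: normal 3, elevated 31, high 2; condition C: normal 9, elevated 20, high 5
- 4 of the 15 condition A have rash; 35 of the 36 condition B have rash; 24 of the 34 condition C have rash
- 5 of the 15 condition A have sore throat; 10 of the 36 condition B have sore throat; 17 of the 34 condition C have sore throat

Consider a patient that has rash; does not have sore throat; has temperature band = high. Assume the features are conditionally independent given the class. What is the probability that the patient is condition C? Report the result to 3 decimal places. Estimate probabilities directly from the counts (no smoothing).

0.501

condition A: (15/85) × (2/15) × (4/15) × (10/15) ≈ 0.00418301
condition B: (36/85) × (2/36) × (35/36) × (26/36) ≈ 0.0165214
condition C: (34/85) × (5/34) × (24/34) × (17/34) ≈ 0.0207612
P(condition C | x) = 0.0207612 / 0.04146561 ≈ 0.501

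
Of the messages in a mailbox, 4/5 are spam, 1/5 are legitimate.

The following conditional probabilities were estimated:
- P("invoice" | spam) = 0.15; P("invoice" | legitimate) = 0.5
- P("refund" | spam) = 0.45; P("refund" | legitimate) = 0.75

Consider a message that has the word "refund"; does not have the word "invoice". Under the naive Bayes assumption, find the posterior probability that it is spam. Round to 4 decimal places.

0.8031

spam: 0.8 × (1−0.15) × 0.45 = 0.306
legitimate: 0.2 × (1−0.5) × 0.75 = 0.075
P(spam | x) = 0.306 / 0.381 ≈ 0.8031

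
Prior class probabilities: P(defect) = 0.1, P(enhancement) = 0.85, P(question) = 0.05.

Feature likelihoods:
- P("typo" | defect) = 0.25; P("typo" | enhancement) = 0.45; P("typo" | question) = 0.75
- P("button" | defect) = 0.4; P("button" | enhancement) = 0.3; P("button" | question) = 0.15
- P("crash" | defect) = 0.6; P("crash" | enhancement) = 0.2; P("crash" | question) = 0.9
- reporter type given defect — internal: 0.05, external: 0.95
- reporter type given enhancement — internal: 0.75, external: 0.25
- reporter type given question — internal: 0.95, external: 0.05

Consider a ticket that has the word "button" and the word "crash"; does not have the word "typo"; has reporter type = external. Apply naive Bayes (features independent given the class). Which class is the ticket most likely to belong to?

defect: 0.1 × (1−0.25) × 0.4 × 0.6 × 0.95 = 0.0171
enhancement: 0.85 × (1−0.45) × 0.3 × 0.2 × 0.25 = 0.0070125
question: 0.05 × (1−0.75) × 0.15 × 0.9 × 0.05 = 0.000084375
Highest score → defect.

defect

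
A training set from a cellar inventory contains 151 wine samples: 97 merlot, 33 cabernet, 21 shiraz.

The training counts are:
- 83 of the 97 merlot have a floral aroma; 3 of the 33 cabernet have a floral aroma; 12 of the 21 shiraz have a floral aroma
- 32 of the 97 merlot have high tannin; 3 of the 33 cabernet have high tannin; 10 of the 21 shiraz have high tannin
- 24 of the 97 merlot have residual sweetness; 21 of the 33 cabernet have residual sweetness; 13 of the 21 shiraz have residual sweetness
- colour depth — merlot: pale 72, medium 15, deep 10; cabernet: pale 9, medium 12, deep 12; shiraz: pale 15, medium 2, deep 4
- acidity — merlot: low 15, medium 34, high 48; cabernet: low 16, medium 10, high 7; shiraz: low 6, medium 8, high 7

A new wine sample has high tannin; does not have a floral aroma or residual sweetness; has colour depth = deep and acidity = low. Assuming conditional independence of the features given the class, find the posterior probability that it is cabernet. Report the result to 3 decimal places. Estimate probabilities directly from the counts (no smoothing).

0.548

merlot: (97/151) × (14/97) × (32/97) × (73/97) × (10/97) × (15/97) ≈ 0.000366968
cabernet: (33/151) × (30/33) × (3/33) × (12/33) × (12/33) × (16/33) ≈ 0.00115796
shiraz: (21/151) × (9/21) × (10/21) × (8/21) × (4/21) × (6/21) ≈ 0.000588423
P(cabernet | x) = 0.00115796 / 0.002113351 ≈ 0.548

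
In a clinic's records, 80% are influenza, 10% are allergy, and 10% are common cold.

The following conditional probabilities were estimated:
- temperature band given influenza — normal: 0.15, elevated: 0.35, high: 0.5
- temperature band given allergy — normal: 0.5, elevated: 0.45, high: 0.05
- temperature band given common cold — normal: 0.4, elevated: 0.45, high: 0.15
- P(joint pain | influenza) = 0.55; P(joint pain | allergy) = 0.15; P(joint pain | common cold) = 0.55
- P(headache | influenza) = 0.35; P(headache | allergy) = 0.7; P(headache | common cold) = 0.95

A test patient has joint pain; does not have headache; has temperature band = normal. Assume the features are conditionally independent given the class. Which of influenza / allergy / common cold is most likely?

influenza

influenza: 0.8 × 0.15 × 0.55 × (1−0.35) = 0.0429
allergy: 0.1 × 0.5 × 0.15 × (1−0.7) = 0.00225
common cold: 0.1 × 0.4 × 0.55 × (1−0.95) = 0.0011
Highest score → influenza.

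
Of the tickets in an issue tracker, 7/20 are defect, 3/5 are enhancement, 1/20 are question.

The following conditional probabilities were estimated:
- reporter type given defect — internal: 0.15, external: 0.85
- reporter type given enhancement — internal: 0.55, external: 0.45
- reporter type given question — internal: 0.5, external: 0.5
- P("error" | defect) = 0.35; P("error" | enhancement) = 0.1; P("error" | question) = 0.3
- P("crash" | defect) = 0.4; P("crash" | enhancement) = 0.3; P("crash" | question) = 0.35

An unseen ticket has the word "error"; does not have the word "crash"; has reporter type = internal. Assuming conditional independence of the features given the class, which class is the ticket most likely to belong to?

defect: 0.35 × 0.15 × 0.35 × (1−0.4) = 0.011025
enhancement: 0.6 × 0.55 × 0.1 × (1−0.3) = 0.0231
question: 0.05 × 0.5 × 0.3 × (1−0.35) = 0.004875
Highest score → enhancement.

enhancement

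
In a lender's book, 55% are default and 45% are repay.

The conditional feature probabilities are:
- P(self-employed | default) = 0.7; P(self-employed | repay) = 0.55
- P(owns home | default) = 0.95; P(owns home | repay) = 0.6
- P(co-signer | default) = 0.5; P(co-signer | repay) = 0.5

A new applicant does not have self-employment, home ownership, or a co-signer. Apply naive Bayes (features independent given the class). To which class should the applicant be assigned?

default: 0.55 × (1−0.7) × (1−0.95) × (1−0.5) = 0.004125
repay: 0.45 × (1−0.55) × (1−0.6) × (1−0.5) = 0.0405
Highest score → repay.

repay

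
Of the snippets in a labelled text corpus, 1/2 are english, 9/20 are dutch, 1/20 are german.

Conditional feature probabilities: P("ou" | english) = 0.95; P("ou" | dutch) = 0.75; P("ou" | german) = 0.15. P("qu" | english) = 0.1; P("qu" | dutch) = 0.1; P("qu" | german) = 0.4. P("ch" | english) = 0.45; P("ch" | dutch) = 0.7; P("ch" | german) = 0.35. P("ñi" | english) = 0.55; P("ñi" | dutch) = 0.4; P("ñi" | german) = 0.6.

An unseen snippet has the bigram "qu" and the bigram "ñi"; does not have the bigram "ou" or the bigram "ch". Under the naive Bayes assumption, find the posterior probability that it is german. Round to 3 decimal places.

0.759

english: 0.5 × (1−0.95) × 0.1 × (1−0.45) × 0.55 = 0.00075625
dutch: 0.45 × (1−0.75) × 0.1 × (1−0.7) × 0.4 = 0.00135
german: 0.05 × (1−0.15) × 0.4 × (1−0.35) × 0.6 = 0.00663
P(german | x) = 0.00663 / 0.00873625 ≈ 0.759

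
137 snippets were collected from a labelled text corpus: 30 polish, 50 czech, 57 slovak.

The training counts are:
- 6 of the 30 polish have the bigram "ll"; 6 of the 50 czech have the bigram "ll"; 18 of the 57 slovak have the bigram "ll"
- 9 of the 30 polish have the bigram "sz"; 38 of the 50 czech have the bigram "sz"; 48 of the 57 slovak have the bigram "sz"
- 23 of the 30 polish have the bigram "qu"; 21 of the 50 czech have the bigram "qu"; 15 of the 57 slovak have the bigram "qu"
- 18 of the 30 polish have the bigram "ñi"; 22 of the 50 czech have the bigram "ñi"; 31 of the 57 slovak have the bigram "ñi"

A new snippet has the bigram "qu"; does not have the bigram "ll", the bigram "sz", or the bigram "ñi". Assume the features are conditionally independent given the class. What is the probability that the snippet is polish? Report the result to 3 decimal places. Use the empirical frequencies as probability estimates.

polish: (30/137) × (24/30) × (21/30) × (23/30) × (12/30) ≈ 0.0376058
czech: (50/137) × (44/50) × (12/50) × (21/50) × (28/50) ≈ 0.0181293
slovak: (57/137) × (39/57) × (9/57) × (15/57) × (26/57) ≈ 0.00539544
P(polish | x) = 0.0376058 / 0.06113054 ≈ 0.615

0.615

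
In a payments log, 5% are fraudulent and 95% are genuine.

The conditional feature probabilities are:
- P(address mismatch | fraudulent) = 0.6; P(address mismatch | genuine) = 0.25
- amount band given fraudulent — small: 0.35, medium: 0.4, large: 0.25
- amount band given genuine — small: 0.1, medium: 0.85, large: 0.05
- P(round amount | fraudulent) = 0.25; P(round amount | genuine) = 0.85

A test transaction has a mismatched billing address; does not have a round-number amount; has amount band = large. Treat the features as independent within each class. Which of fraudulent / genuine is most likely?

fraudulent: 0.05 × 0.6 × 0.25 × (1−0.25) = 0.005625
genuine: 0.95 × 0.25 × 0.05 × (1−0.85) = 0.00178125
Highest score → fraudulent.

fraudulent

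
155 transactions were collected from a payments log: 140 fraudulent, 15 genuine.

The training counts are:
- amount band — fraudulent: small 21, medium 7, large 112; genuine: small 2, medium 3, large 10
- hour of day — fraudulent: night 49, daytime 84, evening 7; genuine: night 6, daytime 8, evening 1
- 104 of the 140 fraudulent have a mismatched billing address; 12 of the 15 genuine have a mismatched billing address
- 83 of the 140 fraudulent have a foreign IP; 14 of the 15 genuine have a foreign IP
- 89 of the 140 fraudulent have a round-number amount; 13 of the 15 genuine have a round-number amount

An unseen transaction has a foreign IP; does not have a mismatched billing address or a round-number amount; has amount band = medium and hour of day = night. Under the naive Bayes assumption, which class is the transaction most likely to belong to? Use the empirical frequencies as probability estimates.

fraudulent: (140/155) × (7/140) × (49/140) × (36/140) × (83/140) × (51/140) ≈ 0.000877811
genuine: (15/155) × (3/15) × (6/15) × (3/15) × (14/15) × (2/15) ≈ 0.000192688
Highest score → fraudulent.

fraudulent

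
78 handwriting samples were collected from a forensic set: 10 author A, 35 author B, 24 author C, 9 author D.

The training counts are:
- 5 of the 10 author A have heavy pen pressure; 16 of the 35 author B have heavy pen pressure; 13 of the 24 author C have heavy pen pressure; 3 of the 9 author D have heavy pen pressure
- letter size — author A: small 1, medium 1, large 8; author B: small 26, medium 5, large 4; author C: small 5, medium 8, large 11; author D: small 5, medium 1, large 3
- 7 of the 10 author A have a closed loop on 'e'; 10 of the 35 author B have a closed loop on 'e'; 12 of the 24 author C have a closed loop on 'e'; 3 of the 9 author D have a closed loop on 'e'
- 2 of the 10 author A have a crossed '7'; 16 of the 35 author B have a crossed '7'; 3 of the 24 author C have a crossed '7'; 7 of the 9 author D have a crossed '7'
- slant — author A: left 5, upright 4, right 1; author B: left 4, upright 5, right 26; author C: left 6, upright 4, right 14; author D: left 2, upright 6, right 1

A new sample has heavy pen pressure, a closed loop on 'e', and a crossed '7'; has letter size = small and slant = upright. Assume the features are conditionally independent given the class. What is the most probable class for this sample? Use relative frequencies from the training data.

author A: (10/78) × (5/10) × (1/10) × (7/10) × (2/10) × (4/10) ≈ 0.000358974
author B: (35/78) × (16/35) × (26/35) × (10/35) × (16/35) × (5/35) ≈ 0.00284326
author C: (24/78) × (13/24) × (5/24) × (12/24) × (3/24) × (4/24) ≈ 0.00036169
author D: (9/78) × (3/9) × (5/9) × (3/9) × (7/9) × (6/9) ≈ 0.00369315
Highest score → author D.

author D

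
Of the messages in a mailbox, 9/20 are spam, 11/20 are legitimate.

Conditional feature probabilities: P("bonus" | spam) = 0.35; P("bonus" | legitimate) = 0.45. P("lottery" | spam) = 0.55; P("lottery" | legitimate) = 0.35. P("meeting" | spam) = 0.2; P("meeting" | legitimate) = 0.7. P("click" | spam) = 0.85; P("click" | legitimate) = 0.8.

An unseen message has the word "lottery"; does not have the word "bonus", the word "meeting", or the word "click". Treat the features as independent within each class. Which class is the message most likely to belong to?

spam: 0.45 × (1−0.35) × 0.55 × (1−0.2) × (1−0.85) = 0.019305
legitimate: 0.55 × (1−0.45) × 0.35 × (1−0.7) × (1−0.8) = 0.0063525
Highest score → spam.

spam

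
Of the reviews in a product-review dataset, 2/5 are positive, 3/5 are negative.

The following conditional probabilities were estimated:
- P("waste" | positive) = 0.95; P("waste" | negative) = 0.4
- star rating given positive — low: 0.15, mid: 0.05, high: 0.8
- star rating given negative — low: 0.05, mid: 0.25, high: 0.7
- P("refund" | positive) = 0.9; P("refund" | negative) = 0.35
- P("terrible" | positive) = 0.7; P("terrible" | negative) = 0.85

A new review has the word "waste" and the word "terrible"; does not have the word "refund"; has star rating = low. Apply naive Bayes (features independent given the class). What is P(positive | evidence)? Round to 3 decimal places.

positive: 0.4 × 0.95 × 0.15 × (1−0.9) × 0.7 = 0.00399
negative: 0.6 × 0.4 × 0.05 × (1−0.35) × 0.85 = 0.00663
P(positive | x) = 0.00399 / 0.01062 ≈ 0.376

0.376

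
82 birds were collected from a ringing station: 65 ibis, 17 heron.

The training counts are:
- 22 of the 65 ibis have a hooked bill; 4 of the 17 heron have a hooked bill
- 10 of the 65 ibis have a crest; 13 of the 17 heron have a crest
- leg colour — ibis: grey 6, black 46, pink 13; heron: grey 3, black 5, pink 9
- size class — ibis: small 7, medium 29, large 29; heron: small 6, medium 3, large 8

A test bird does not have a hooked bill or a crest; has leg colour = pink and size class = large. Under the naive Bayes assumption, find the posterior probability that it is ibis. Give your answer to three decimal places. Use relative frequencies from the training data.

ibis: (65/82) × (43/65) × (55/65) × (13/65) × (29/65) ≈ 0.039593
heron: (17/82) × (13/17) × (4/17) × (9/17) × (8/17) ≈ 0.00929341
P(ibis | x) = 0.039593 / 0.04888641 ≈ 0.810

0.810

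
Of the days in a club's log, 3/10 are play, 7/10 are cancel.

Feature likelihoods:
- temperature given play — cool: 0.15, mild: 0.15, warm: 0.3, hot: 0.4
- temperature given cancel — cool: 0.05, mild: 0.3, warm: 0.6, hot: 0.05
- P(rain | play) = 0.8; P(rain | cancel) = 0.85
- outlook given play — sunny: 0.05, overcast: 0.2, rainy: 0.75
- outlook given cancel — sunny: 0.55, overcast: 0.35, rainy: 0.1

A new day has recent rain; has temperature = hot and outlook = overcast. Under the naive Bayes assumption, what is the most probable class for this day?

play: 0.3 × 0.4 × 0.8 × 0.2 = 0.0192
cancel: 0.7 × 0.05 × 0.85 × 0.35 = 0.0104125
Highest score → play.

play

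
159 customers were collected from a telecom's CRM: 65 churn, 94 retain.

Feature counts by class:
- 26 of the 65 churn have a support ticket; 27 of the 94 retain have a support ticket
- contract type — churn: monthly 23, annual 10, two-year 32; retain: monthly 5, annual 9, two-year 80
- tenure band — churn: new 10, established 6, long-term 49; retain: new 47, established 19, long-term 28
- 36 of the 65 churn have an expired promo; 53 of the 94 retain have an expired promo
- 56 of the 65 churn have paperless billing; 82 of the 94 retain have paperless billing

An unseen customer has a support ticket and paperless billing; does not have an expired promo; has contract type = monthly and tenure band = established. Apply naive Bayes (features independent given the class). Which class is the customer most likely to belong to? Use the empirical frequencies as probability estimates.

churn: (65/159) × (26/65) × (23/65) × (6/65) × (29/65) × (56/65) ≈ 0.002053
retain: (94/159) × (27/94) × (5/94) × (19/94) × (41/94) × (82/94) ≈ 0.000694667
Highest score → churn.

churn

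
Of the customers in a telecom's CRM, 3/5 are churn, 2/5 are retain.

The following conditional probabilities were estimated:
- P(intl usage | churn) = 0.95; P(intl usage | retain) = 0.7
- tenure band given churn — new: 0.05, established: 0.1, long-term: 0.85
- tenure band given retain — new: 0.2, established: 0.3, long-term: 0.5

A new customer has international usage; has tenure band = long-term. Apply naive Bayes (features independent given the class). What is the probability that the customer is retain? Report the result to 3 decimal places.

0.224

churn: 0.6 × 0.95 × 0.85 = 0.4845
retain: 0.4 × 0.7 × 0.5 = 0.14
P(retain | x) = 0.14 / 0.6245 ≈ 0.224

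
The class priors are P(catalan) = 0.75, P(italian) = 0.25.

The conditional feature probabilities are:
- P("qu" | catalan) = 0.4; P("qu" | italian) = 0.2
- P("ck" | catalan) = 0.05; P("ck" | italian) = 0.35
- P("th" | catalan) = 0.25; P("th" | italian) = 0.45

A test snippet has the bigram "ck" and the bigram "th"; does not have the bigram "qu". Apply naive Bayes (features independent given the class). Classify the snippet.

italian

catalan: 0.75 × (1−0.4) × 0.05 × 0.25 = 0.005625
italian: 0.25 × (1−0.2) × 0.35 × 0.45 = 0.0315
Highest score → italian.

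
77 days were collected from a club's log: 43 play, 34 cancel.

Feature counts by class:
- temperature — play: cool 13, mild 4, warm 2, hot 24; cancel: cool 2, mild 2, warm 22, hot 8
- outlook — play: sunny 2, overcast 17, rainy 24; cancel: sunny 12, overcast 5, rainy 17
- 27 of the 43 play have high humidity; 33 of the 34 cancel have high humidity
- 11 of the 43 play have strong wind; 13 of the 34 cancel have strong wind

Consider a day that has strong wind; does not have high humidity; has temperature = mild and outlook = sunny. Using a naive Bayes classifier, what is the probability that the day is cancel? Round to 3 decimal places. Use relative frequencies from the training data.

0.310

play: (43/77) × (4/43) × (2/43) × (16/43) × (11/43) ≈ 0.000229989
cancel: (34/77) × (2/34) × (12/34) × (1/34) × (13/34) ≈ 0.000103093
P(cancel | x) = 0.000103093 / 0.000333082 ≈ 0.310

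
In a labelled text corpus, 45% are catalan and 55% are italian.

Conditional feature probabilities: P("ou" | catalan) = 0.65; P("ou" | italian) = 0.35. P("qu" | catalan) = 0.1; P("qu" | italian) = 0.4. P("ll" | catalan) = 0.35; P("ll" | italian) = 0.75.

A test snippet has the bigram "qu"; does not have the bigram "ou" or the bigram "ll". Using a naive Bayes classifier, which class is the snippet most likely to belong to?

italian

catalan: 0.45 × (1−0.65) × 0.1 × (1−0.35) = 0.0102375
italian: 0.55 × (1−0.35) × 0.4 × (1−0.75) = 0.03575
Highest score → italian.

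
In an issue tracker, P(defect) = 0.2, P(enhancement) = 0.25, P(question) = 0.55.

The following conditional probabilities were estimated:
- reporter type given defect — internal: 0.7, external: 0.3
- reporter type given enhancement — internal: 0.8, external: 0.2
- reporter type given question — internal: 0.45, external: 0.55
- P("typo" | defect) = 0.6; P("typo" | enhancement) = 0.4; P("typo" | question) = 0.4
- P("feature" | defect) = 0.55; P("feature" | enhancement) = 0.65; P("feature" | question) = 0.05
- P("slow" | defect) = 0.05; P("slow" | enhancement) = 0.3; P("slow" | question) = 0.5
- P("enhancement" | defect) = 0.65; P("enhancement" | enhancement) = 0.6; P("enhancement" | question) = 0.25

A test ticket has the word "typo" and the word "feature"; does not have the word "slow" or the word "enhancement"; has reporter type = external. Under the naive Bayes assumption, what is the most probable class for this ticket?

defect

defect: 0.2 × 0.3 × 0.6 × 0.55 × (1−0.05) × (1−0.65) = 0.0065835
enhancement: 0.25 × 0.2 × 0.4 × 0.65 × (1−0.3) × (1−0.6) = 0.00364
question: 0.55 × 0.55 × 0.4 × 0.05 × (1−0.5) × (1−0.25) = 0.00226875
Highest score → defect.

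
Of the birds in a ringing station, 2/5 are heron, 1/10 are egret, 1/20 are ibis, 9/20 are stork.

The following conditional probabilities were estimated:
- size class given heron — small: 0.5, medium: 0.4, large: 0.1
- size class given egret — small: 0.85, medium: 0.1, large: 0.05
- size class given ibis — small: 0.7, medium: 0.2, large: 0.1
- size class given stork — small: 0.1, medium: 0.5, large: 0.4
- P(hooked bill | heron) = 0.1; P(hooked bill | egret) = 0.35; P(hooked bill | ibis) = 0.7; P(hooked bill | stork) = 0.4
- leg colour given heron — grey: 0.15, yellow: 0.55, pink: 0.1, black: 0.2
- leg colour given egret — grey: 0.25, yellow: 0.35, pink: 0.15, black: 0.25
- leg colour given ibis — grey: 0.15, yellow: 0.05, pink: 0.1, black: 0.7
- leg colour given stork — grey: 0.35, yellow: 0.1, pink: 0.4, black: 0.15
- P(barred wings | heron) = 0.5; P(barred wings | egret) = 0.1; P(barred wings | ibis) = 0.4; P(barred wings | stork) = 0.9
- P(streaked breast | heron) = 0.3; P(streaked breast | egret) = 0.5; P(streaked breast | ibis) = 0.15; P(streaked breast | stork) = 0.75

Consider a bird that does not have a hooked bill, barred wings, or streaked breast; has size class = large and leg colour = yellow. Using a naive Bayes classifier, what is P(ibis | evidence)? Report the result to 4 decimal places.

heron: 0.4 × 0.1 × (1−0.1) × 0.55 × (1−0.5) × (1−0.3) = 0.00693
egret: 0.1 × 0.05 × (1−0.35) × 0.35 × (1−0.1) × (1−0.5) = 0.000511875
ibis: 0.05 × 0.1 × (1−0.7) × 0.05 × (1−0.4) × (1−0.15) = 0.00003825
stork: 0.45 × 0.4 × (1−0.4) × 0.1 × (1−0.9) × (1−0.75) = 0.00027
P(ibis | x) = 0.00003825 / 0.007750125 ≈ 0.0049

0.0049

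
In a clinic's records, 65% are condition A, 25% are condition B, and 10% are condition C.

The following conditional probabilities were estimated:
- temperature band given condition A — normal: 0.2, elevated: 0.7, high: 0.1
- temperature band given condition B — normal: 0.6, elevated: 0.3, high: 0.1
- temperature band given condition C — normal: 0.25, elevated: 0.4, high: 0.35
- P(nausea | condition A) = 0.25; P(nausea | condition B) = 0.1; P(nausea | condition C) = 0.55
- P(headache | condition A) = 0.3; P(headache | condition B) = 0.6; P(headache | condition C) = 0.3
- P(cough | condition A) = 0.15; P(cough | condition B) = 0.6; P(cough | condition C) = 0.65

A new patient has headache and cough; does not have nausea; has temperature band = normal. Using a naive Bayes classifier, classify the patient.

condition A: 0.65 × 0.2 × (1−0.25) × 0.3 × 0.15 = 0.0043875
condition B: 0.25 × 0.6 × (1−0.1) × 0.6 × 0.6 = 0.0486
condition C: 0.1 × 0.25 × (1−0.55) × 0.3 × 0.65 = 0.00219375
Highest score → condition B.

condition B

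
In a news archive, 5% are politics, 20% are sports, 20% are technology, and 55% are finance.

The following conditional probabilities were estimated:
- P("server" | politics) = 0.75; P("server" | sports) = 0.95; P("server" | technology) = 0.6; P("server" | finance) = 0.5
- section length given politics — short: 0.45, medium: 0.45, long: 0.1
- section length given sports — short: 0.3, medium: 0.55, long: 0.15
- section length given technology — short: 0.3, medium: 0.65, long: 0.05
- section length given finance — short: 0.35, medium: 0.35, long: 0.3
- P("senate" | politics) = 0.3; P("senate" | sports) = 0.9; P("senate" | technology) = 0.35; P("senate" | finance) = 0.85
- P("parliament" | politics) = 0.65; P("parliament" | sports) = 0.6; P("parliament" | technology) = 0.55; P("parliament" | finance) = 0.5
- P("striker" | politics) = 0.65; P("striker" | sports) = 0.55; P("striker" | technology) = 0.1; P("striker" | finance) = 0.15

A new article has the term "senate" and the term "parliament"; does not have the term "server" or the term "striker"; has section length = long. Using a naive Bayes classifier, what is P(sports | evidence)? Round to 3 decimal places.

politics: 0.05 × (1−0.75) × 0.1 × 0.3 × 0.65 × (1−0.65) = 0.0000853125
sports: 0.2 × (1−0.95) × 0.15 × 0.9 × 0.6 × (1−0.55) = 0.0003645
technology: 0.2 × (1−0.6) × 0.05 × 0.35 × 0.55 × (1−0.1) = 0.000693
finance: 0.55 × (1−0.5) × 0.3 × 0.85 × 0.5 × (1−0.15) = 0.029803125
P(sports | x) = 0.0003645 / 0.0309459375 ≈ 0.012

0.012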